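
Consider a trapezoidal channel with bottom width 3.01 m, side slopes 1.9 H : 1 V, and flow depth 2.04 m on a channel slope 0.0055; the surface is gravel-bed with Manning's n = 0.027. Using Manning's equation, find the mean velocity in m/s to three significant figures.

3.09 m/s

A = (b + z·y)·y = (3.01 + 1.9×2.04)×2.04 = 14.05 m²
P = b + 2y√(1+z²) = 3.01 + 2×2.04×√(1+1.9²) = 11.77 m
R = A/P = 14.05/11.77 = 1.193 m
Q = (1/n)·A·R^(2/3)·S^(1/2) = (1/0.027) × 14.05 × 1.193^(2/3) × 0.0055^(1/2) = 43.41 m³/s
V = Q/A = 43.41/14.05 = 3.090 m/s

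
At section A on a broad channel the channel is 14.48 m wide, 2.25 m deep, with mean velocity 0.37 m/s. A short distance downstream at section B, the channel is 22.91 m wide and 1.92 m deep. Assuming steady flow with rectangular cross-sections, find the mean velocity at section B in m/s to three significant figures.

Q = A₁V₁ = (14.48×2.25) × 0.37 = 12.05 m³/s
A₂ = 22.91 × 1.92 = 43.99 m²
V₂ = Q/A₂ = 12.05/43.99 = 0.2740 m/s

0.274 m/s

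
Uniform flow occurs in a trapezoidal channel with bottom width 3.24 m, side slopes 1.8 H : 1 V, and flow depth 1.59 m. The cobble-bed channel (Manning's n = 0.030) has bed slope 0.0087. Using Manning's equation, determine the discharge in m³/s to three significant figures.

30.0 m³/s

A = (b + z·y)·y = (3.24 + 1.8×1.59)×1.59 = 9.702 m²
P = b + 2y√(1+z²) = 3.24 + 2×1.59×√(1+1.8²) = 9.788 m
R = A/P = 9.702/9.788 = 0.9912 m
Q = (1/n)·A·R^(2/3)·S^(1/2) = (1/0.030) × 9.702 × 0.9912^(2/3) × 0.0087^(1/2) = 29.99 m³/s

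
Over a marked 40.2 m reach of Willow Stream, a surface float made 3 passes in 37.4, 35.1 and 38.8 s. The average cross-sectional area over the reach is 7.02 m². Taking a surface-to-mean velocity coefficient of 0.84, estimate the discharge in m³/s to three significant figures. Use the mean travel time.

6.39 m³/s

t̄ = (37.4 + 35.1 + 38.8) / 3 = 37.1 s
v_surface = L / t̄ = 40.2 / 37.1 = 1.084 m/s
v_mean = 0.84 × 1.084 = 0.9102 m/s
Q = A × v_mean = 7.02 × 0.9102 = 6.390 m³/s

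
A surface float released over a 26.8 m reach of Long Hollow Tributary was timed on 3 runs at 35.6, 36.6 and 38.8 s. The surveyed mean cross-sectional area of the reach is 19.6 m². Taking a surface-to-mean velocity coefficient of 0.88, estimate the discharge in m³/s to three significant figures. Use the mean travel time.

12.5 m³/s

t̄ = (35.6 + 36.6 + 38.8) / 3 = 37 s
v_surface = L / t̄ = 26.8 / 37 = 0.7243 m/s
v_mean = 0.88 × 0.7243 = 0.6374 m/s
Q = A × v_mean = 19.6 × 0.6374 = 12.49 m³/s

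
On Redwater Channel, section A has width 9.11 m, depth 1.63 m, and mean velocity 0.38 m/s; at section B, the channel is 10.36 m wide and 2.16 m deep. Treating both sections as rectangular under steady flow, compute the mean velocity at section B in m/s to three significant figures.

0.252 m/s

Q = A₁V₁ = (9.11×1.63) × 0.38 = 5.643 m³/s
A₂ = 10.36 × 2.16 = 22.38 m²
V₂ = Q/A₂ = 5.643/22.38 = 0.2522 m/s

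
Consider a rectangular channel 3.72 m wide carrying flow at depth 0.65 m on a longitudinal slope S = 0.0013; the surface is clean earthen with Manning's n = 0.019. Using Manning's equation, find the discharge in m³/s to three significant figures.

A = b·y = 3.72 × 0.65 = 2.418 m²
P = b + 2y = 3.72 + 2×0.65 = 5.020 m
R = A/P = 2.418/5.020 = 0.4817 m
Q = (1/n)·A·R^(2/3)·S^(1/2) = (1/0.019) × 2.418 × 0.4817^(2/3) × 0.0013^(1/2) = 2.820 m³/s

2.82 m³/s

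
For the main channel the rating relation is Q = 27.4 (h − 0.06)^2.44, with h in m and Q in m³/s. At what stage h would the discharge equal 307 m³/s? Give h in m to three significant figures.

2.75 m

h − h₀ = (Q/C)^(1/b) = (307/27.4)^(1/2.44) = 2.692 m
h = 0.06 + 2.692 = 2.752 m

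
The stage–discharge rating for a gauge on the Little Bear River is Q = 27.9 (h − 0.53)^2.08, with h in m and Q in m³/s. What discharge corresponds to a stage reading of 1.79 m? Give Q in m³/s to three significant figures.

45.1 m³/s

Q = 27.9 × (1.79 − 0.53)^2.08 = 27.9 × 1.26^2.08 = 45.12 m³/s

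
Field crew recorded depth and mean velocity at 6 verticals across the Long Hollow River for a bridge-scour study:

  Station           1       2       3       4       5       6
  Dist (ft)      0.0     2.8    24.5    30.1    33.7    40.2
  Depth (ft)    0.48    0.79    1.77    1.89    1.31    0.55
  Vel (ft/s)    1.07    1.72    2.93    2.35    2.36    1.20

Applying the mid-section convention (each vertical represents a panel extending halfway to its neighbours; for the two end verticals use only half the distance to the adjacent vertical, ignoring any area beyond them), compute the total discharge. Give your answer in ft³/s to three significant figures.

126 ft³/s

w_1 = (2.8 − 0.0)/2 = 1.4 ft; q_1 = 1.07 × 0.48 × 1.4 = 0.7190 ft³/s
w_2 = (24.5 − 0.0)/2 = 12.25 ft; q_2 = 1.72 × 0.79 × 12.25 = 16.65 ft³/s
w_3 = (30.1 − 2.8)/2 = 13.65 ft; q_3 = 2.93 × 1.77 × 13.65 = 70.79 ft³/s
w_4 = (33.7 − 24.5)/2 = 4.6 ft; q_4 = 2.35 × 1.89 × 4.6 = 20.43 ft³/s
w_5 = (40.2 − 30.1)/2 = 5.05 ft; q_5 = 2.36 × 1.31 × 5.05 = 15.61 ft³/s
w_6 = (40.2 − 33.7)/2 = 3.25 ft; q_6 = 1.20 × 0.55 × 3.25 = 2.145 ft³/s
Q = Σ qᵢ = 126.3 ft³/s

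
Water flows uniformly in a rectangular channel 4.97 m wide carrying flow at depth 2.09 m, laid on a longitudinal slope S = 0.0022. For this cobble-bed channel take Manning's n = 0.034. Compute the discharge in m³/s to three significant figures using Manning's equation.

15.6 m³/s

A = b·y = 4.97 × 2.09 = 10.39 m²
P = b + 2y = 4.97 + 2×2.09 = 9.150 m
R = A/P = 10.39/9.150 = 1.135 m
Q = (1/n)·A·R^(2/3)·S^(1/2) = (1/0.034) × 10.39 × 1.135^(2/3) × 0.0022^(1/2) = 15.59 m³/s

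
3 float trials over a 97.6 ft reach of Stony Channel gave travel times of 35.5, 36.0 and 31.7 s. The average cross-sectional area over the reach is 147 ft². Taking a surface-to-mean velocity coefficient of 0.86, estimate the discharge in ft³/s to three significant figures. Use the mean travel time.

359 ft³/s

t̄ = (35.5 + 36.0 + 31.7) / 3 = 34.4 s
v_surface = L / t̄ = 97.6 / 34.4 = 2.837 ft/s
v_mean = 0.86 × 2.837 = 2.440 ft/s
Q = A × v_mean = 147 × 2.440 = 358.7 ft³/s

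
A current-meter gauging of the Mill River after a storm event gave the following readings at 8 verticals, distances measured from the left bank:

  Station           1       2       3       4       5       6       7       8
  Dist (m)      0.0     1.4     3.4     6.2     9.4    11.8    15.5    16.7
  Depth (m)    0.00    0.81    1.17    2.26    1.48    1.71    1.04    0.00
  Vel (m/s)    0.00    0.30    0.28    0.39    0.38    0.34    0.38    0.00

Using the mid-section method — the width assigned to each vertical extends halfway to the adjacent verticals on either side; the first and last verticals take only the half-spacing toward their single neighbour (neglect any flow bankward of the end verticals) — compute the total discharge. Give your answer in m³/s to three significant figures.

w_2 = (3.4 − 0.0)/2 = 1.7 m; q_2 = 0.30 × 0.81 × 1.7 = 0.4131 m³/s
w_3 = (6.2 − 1.4)/2 = 2.4 m; q_3 = 0.28 × 1.17 × 2.4 = 0.7862 m³/s
w_4 = (9.4 − 3.4)/2 = 3 m; q_4 = 0.39 × 2.26 × 3 = 2.644 m³/s
w_5 = (11.8 − 6.2)/2 = 2.8 m; q_5 = 0.38 × 1.48 × 2.8 = 1.575 m³/s
w_6 = (15.5 − 9.4)/2 = 3.05 m; q_6 = 0.34 × 1.71 × 3.05 = 1.773 m³/s
w_7 = (16.7 − 11.8)/2 = 2.45 m; q_7 = 0.38 × 1.04 × 2.45 = 0.9682 m³/s
Stations 1, 8 contribute zero (depth or velocity is 0).
Q = Σ qᵢ = 8.160 m³/s

8.16 m³/s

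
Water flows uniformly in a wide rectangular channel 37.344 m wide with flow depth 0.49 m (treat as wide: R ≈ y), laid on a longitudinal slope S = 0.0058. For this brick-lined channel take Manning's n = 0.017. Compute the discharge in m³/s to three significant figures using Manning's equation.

A = b·y = 37.344 × 0.49 = 18.30 m²
Wide channel: R ≈ y = 0.49 m
Q = (1/n)·A·R^(2/3)·S^(1/2) = (1/0.017) × 18.30 × 0.4900^(2/3) × 0.0058^(1/2) = 50.95 m³/s

51.0 m³/s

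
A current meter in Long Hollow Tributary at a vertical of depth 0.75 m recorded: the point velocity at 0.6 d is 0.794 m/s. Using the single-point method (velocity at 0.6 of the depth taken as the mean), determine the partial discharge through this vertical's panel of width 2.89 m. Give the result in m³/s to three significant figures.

v̄ = v₀.₆ = 0.794 m/s
q = v̄ × d × w = 0.7940 × 0.75 × 2.89 = 1.721 m³/s

1.72 m³/s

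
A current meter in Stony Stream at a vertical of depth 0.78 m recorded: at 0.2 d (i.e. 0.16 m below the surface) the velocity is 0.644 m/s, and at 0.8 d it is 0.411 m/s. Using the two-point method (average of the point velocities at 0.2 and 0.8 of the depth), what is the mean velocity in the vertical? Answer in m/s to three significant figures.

0.528 m/s

v̄ = (0.644 + 0.411) / 2 = 0.5275 m/s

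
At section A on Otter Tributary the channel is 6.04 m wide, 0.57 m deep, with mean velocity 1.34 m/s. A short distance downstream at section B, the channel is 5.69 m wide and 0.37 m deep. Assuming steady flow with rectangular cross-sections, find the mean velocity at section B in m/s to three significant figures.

Q = A₁V₁ = (6.04×0.57) × 1.34 = 4.613 m³/s
A₂ = 5.69 × 0.37 = 2.105 m²
V₂ = Q/A₂ = 4.613/2.105 = 2.191 m/s

2.19 m/s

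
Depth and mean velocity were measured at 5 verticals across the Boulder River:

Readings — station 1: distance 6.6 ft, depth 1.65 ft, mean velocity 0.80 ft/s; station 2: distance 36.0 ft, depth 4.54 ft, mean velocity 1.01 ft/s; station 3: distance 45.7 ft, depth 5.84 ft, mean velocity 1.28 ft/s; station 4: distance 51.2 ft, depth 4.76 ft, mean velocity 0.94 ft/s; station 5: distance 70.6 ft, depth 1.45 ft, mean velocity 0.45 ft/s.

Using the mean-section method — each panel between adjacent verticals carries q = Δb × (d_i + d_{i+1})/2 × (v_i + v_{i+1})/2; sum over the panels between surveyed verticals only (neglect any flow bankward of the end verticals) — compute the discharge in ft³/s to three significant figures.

214 ft³/s

Panel 1-2: Δb = 29.4 ft, d̄ = (1.65+4.54)/2 = 3.095, v̄ = (0.80+1.01)/2 = 0.905 → q = 29.4×3.095×0.905 = 82.35 ft³/s
Panel 2-3: Δb = 9.7 ft, d̄ = (4.54+5.84)/2 = 5.19, v̄ = (1.01+1.28)/2 = 1.145 → q = 9.7×5.19×1.145 = 57.64 ft³/s
Panel 3-4: Δb = 5.5 ft, d̄ = (5.84+4.76)/2 = 5.3, v̄ = (1.28+0.94)/2 = 1.11 → q = 5.5×5.3×1.11 = 32.36 ft³/s
Panel 4-5: Δb = 19.4 ft, d̄ = (4.76+1.45)/2 = 3.105, v̄ = (0.94+0.45)/2 = 0.695 → q = 19.4×3.105×0.695 = 41.86 ft³/s
Q = Σ q = 214.2 ft³/s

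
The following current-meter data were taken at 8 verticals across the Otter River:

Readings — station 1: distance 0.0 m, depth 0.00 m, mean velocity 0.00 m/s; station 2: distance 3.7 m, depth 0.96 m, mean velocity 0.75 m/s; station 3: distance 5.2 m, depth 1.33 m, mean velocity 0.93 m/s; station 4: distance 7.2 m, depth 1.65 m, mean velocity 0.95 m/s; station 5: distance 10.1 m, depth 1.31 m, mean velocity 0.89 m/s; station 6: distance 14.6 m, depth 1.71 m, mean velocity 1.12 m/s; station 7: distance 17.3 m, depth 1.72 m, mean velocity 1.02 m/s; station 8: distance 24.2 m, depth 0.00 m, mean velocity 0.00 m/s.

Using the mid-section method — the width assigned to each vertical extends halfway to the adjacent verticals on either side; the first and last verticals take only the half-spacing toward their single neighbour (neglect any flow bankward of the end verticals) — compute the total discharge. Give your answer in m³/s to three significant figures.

w_2 = (5.2 − 0.0)/2 = 2.6 m; q_2 = 0.75 × 0.96 × 2.6 = 1.872 m³/s
w_3 = (7.2 − 3.7)/2 = 1.75 m; q_3 = 0.93 × 1.33 × 1.75 = 2.165 m³/s
w_4 = (10.1 − 5.2)/2 = 2.45 m; q_4 = 0.95 × 1.65 × 2.45 = 3.840 m³/s
w_5 = (14.6 − 7.2)/2 = 3.7 m; q_5 = 0.89 × 1.31 × 3.7 = 4.314 m³/s
w_6 = (17.3 − 10.1)/2 = 3.6 m; q_6 = 1.12 × 1.71 × 3.6 = 6.895 m³/s
w_7 = (24.2 − 14.6)/2 = 4.8 m; q_7 = 1.02 × 1.72 × 4.8 = 8.421 m³/s
Stations 1, 8 contribute zero (depth or velocity is 0).
Q = Σ qᵢ = 27.51 m³/s

27.5 m³/s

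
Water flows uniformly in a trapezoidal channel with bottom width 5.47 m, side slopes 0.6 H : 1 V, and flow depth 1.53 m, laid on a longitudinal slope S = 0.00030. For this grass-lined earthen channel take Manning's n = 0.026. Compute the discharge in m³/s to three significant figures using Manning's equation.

A = (b + z·y)·y = (5.47 + 0.6×1.53)×1.53 = 9.774 m²
P = b + 2y√(1+z²) = 5.47 + 2×1.53×√(1+0.6²) = 9.039 m
R = A/P = 9.774/9.039 = 1.081 m
Q = (1/n)·A·R^(2/3)·S^(1/2) = (1/0.026) × 9.774 × 1.081^(2/3) × 0.00030^(1/2) = 6.859 m³/s

6.86 m³/s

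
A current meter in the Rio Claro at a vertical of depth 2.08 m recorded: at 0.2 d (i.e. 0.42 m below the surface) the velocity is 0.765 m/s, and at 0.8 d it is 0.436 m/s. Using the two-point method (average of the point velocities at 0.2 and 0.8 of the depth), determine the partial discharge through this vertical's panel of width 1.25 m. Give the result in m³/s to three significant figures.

v̄ = (0.765 + 0.436) / 2 = 0.6005 m/s
q = v̄ × d × w = 0.6005 × 2.08 × 1.25 = 1.561 m³/s

1.56 m³/s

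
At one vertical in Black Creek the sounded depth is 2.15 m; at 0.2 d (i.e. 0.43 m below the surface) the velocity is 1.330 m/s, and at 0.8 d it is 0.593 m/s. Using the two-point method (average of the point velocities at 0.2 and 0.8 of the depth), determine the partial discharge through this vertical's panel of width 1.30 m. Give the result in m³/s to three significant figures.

2.69 m³/s

v̄ = (1.330 + 0.593) / 2 = 0.9615 m/s
q = v̄ × d × w = 0.9615 × 2.15 × 1.30 = 2.687 m³/s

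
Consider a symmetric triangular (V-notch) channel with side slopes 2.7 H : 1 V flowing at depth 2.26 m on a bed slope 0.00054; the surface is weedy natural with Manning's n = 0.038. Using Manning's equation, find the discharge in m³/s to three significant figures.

A = z·y² = 2.7×2.26² = 13.79 m²
P = 2y√(1+z²) = 2×2.26×√(1+2.7²) = 13.01 m
R = A/P = 13.79/13.01 = 1.060 m
Q = (1/n)·A·R^(2/3)·S^(1/2) = (1/0.038) × 13.79 × 1.060^(2/3) × 0.00054^(1/2) = 8.765 m³/s

8.77 m³/s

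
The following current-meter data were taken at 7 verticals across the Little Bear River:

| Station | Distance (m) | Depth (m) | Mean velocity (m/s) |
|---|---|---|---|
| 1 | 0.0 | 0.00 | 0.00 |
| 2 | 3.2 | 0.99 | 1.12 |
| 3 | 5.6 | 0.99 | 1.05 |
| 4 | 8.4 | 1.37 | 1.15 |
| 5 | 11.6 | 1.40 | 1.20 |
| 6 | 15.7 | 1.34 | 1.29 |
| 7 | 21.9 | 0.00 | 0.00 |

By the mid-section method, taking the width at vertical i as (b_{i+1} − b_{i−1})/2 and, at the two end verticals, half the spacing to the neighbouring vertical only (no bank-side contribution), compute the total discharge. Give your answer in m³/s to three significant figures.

w_2 = (5.6 − 0.0)/2 = 2.8 m; q_2 = 1.12 × 0.99 × 2.8 = 3.105 m³/s
w_3 = (8.4 − 3.2)/2 = 2.6 m; q_3 = 1.05 × 0.99 × 2.6 = 2.703 m³/s
w_4 = (11.6 − 5.6)/2 = 3 m; q_4 = 1.15 × 1.37 × 3 = 4.727 m³/s
w_5 = (15.7 − 8.4)/2 = 3.65 m; q_5 = 1.20 × 1.40 × 3.65 = 6.132 m³/s
w_6 = (21.9 − 11.6)/2 = 5.15 m; q_6 = 1.29 × 1.34 × 5.15 = 8.902 m³/s
Stations 1, 7 contribute zero (depth or velocity is 0).
Q = Σ qᵢ = 25.57 m³/s

25.6 m³/s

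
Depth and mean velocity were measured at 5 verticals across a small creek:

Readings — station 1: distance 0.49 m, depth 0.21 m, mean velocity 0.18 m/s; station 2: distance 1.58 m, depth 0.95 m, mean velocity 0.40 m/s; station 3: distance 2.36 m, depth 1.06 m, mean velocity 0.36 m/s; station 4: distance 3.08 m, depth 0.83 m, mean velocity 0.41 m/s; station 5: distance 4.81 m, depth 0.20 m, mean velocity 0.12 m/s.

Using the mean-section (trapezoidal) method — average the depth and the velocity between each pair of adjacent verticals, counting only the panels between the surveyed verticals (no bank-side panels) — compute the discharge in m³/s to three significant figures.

0.979 m³/s

Panel 1-2: Δb = 1.09 m, d̄ = (0.21+0.95)/2 = 0.58, v̄ = (0.18+0.40)/2 = 0.29 → q = 1.09×0.58×0.29 = 0.1833 m³/s
Panel 2-3: Δb = 0.78 m, d̄ = (0.95+1.06)/2 = 1.005, v̄ = (0.40+0.36)/2 = 0.38 → q = 0.78×1.005×0.38 = 0.2979 m³/s
Panel 3-4: Δb = 0.72 m, d̄ = (1.06+0.83)/2 = 0.945, v̄ = (0.36+0.41)/2 = 0.385 → q = 0.72×0.945×0.385 = 0.2620 m³/s
Panel 4-5: Δb = 1.73 m, d̄ = (0.83+0.20)/2 = 0.515, v̄ = (0.41+0.12)/2 = 0.265 → q = 1.73×0.515×0.265 = 0.2361 m³/s
Q = Σ q = 0.9793 m³/s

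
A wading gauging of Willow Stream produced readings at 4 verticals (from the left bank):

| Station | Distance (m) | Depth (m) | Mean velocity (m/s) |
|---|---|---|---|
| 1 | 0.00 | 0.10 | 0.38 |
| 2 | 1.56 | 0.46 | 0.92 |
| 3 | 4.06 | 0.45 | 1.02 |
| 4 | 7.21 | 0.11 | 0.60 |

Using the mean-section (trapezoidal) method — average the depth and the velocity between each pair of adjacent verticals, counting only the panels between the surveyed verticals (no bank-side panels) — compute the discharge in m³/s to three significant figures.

2.10 m³/s

Panel 1-2: Δb = 1.56 m, d̄ = (0.10+0.46)/2 = 0.28, v̄ = (0.38+0.92)/2 = 0.65 → q = 1.56×0.28×0.65 = 0.2839 m³/s
Panel 2-3: Δb = 2.5 m, d̄ = (0.46+0.45)/2 = 0.455, v̄ = (0.92+1.02)/2 = 0.97 → q = 2.5×0.455×0.97 = 1.103 m³/s
Panel 3-4: Δb = 3.15 m, d̄ = (0.45+0.11)/2 = 0.28, v̄ = (1.02+0.60)/2 = 0.81 → q = 3.15×0.28×0.81 = 0.7144 m³/s
Q = Σ q = 2.102 m³/s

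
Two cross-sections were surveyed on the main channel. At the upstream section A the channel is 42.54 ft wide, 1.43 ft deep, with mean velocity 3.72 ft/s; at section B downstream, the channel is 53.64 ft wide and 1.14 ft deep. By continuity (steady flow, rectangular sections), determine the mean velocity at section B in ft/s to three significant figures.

3.70 ft/s

Q = A₁V₁ = (42.54×1.43) × 3.72 = 226.3 ft³/s
A₂ = 53.64 × 1.14 = 61.15 ft²
V₂ = Q/A₂ = 226.3/61.15 = 3.701 ft/s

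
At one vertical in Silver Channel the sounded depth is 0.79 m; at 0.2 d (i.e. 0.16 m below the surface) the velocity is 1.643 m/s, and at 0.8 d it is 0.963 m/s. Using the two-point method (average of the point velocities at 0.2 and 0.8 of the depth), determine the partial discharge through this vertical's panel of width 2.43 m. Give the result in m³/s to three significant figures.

2.50 m³/s

v̄ = (1.643 + 0.963) / 2 = 1.303 m/s
q = v̄ × d × w = 1.303 × 0.79 × 2.43 = 2.501 m³/s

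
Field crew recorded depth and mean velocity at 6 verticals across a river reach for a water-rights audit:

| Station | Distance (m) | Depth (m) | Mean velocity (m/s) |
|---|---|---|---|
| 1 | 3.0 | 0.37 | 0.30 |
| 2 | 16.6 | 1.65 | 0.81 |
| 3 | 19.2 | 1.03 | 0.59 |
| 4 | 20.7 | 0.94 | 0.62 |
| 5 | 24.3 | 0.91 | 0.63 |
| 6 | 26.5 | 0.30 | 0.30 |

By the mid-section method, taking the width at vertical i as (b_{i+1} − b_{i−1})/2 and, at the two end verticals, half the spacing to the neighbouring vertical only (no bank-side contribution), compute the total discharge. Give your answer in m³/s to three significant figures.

w_1 = (16.6 − 3.0)/2 = 6.8 m; q_1 = 0.30 × 0.37 × 6.8 = 0.7548 m³/s
w_2 = (19.2 − 3.0)/2 = 8.1 m; q_2 = 0.81 × 1.65 × 8.1 = 10.83 m³/s
w_3 = (20.7 − 16.6)/2 = 2.05 m; q_3 = 0.59 × 1.03 × 2.05 = 1.246 m³/s
w_4 = (24.3 − 19.2)/2 = 2.55 m; q_4 = 0.62 × 0.94 × 2.55 = 1.486 m³/s
w_5 = (26.5 − 20.7)/2 = 2.9 m; q_5 = 0.63 × 0.91 × 2.9 = 1.663 m³/s
w_6 = (26.5 − 24.3)/2 = 1.1 m; q_6 = 0.30 × 0.30 × 1.1 = 0.09900 m³/s
Q = Σ qᵢ = 16.07 m³/s

16.1 m³/s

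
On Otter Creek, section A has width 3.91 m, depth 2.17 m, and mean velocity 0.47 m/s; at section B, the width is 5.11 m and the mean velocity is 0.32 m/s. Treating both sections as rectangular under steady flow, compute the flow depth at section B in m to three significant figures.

2.44 m

Q = A₁V₁ = (3.91×2.17) × 0.47 = 3.988 m³/s
d₂ = Q/(b₂ V₂) = 3.988/(5.11×0.32) = 2.439 m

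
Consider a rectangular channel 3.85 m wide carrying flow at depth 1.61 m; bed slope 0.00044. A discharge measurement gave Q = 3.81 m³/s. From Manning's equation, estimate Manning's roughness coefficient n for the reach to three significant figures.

A = b·y = 3.85 × 1.61 = 6.199 m²
P = b + 2y = 3.85 + 2×1.61 = 7.070 m
R = A/P = 6.199/7.070 = 0.8767 m
n = (1/Q)·A·R^(2/3)·S^(1/2) = (1/3.81) × 6.199 × 0.9160 × 0.02098 = 0.03126

0.0313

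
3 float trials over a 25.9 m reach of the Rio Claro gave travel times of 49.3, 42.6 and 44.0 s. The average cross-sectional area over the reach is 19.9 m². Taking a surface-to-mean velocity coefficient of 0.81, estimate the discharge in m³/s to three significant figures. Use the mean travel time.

t̄ = (49.3 + 42.6 + 44.0) / 3 = 45.3 s
v_surface = L / t̄ = 25.9 / 45.3 = 0.5717 m/s
v_mean = 0.81 × 0.5717 = 0.4631 m/s
Q = A × v_mean = 19.9 × 0.4631 = 9.216 m³/s

9.22 m³/s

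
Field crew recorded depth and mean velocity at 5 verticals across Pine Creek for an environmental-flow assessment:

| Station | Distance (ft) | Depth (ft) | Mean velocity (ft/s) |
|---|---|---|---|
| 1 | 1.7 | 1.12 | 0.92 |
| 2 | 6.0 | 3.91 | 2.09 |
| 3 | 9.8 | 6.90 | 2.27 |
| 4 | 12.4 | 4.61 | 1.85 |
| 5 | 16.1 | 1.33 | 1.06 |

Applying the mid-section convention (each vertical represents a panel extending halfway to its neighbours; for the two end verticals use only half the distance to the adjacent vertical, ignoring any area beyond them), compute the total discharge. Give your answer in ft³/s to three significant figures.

w_1 = (6.0 − 1.7)/2 = 2.15 ft; q_1 = 0.92 × 1.12 × 2.15 = 2.215 ft³/s
w_2 = (9.8 − 1.7)/2 = 4.05 ft; q_2 = 2.09 × 3.91 × 4.05 = 33.10 ft³/s
w_3 = (12.4 − 6.0)/2 = 3.2 ft; q_3 = 2.27 × 6.90 × 3.2 = 50.12 ft³/s
w_4 = (16.1 − 9.8)/2 = 3.15 ft; q_4 = 1.85 × 4.61 × 3.15 = 26.86 ft³/s
w_5 = (16.1 − 12.4)/2 = 1.85 ft; q_5 = 1.06 × 1.33 × 1.85 = 2.608 ft³/s
Q = Σ qᵢ = 114.9 ft³/s

115 ft³/s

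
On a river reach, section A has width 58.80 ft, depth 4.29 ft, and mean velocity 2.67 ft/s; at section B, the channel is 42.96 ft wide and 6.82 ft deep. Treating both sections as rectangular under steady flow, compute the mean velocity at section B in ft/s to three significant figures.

Q = A₁V₁ = (58.80×4.29) × 2.67 = 673.5 ft³/s
A₂ = 42.96 × 6.82 = 293.0 ft²
V₂ = Q/A₂ = 673.5/293.0 = 2.299 ft/s

2.30 ft/s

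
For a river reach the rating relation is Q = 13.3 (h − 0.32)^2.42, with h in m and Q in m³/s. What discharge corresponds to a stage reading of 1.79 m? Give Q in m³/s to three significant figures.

Q = 13.3 × (1.79 − 0.32)^2.42 = 13.3 × 1.47^2.42 = 33.79 m³/s

33.8 m³/s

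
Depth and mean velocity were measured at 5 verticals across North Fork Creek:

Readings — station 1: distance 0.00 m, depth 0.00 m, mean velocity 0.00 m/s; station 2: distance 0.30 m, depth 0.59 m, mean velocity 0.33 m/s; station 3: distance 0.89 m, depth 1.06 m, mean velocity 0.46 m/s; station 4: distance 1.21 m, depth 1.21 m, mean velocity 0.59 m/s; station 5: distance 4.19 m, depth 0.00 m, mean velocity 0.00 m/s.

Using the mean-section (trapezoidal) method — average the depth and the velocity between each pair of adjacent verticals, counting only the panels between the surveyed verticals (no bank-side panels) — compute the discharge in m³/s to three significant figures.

0.929 m³/s

Panel 1-2: Δb = 0.3 m, d̄ = (0.00+0.59)/2 = 0.295, v̄ = (0.00+0.33)/2 = 0.165 → q = 0.3×0.295×0.165 = 0.01460 m³/s
Panel 2-3: Δb = 0.59 m, d̄ = (0.59+1.06)/2 = 0.825, v̄ = (0.33+0.46)/2 = 0.395 → q = 0.59×0.825×0.395 = 0.1923 m³/s
Panel 3-4: Δb = 0.32 m, d̄ = (1.06+1.21)/2 = 1.135, v̄ = (0.46+0.59)/2 = 0.525 → q = 0.32×1.135×0.525 = 0.1907 m³/s
Panel 4-5: Δb = 2.98 m, d̄ = (1.21+0.00)/2 = 0.605, v̄ = (0.59+0.00)/2 = 0.295 → q = 2.98×0.605×0.295 = 0.5319 m³/s
Q = Σ q = 0.9294 m³/s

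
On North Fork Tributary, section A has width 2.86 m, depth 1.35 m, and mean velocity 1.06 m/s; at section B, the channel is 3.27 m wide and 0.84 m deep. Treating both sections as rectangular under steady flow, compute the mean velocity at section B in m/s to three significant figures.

Q = A₁V₁ = (2.86×1.35) × 1.06 = 4.093 m³/s
A₂ = 3.27 × 0.84 = 2.747 m²
V₂ = Q/A₂ = 4.093/2.747 = 1.490 m/s

1.49 m/s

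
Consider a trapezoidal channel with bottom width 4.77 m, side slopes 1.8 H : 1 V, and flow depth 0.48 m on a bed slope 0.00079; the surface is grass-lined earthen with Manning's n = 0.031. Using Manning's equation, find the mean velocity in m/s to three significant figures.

A = (b + z·y)·y = (4.77 + 1.8×0.48)×0.48 = 2.704 m²
P = b + 2y√(1+z²) = 4.77 + 2×0.48×√(1+1.8²) = 6.747 m
R = A/P = 2.704/6.747 = 0.4008 m
Q = (1/n)·A·R^(2/3)·S^(1/2) = (1/0.031) × 2.704 × 0.4008^(2/3) × 0.00079^(1/2) = 1.333 m³/s
V = Q/A = 1.333/2.704 = 0.4929 m/s

0.493 m/s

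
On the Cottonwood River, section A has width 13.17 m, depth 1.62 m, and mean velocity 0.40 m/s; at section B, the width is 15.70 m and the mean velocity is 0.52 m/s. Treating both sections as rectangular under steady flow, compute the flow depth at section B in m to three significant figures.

1.05 m

Q = A₁V₁ = (13.17×1.62) × 0.40 = 8.534 m³/s
d₂ = Q/(b₂ V₂) = 8.534/(15.70×0.52) = 1.045 m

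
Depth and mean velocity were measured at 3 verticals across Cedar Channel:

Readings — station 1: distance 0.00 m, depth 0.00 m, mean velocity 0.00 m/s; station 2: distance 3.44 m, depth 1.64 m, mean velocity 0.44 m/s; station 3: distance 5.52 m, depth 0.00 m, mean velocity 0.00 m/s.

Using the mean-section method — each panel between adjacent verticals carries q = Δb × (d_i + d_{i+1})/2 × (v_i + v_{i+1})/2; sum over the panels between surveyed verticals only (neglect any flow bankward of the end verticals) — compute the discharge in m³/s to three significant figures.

Panel 1-2: Δb = 3.44 m, d̄ = (0.00+1.64)/2 = 0.82, v̄ = (0.00+0.44)/2 = 0.22 → q = 3.44×0.82×0.22 = 0.6206 m³/s
Panel 2-3: Δb = 2.08 m, d̄ = (1.64+0.00)/2 = 0.82, v̄ = (0.44+0.00)/2 = 0.22 → q = 2.08×0.82×0.22 = 0.3752 m³/s
Q = Σ q = 0.9958 m³/s

0.996 m³/s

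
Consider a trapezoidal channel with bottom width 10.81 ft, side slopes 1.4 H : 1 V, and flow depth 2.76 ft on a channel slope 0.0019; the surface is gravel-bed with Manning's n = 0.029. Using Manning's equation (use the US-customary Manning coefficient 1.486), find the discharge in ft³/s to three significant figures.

A = (b + z·y)·y = (10.81 + 1.4×2.76)×2.76 = 40.50 ft²
P = b + 2y√(1+z²) = 10.81 + 2×2.76×√(1+1.4²) = 20.31 ft
R = A/P = 40.50/20.31 = 1.994 ft
Q = (1.486/n)·A·R^(2/3)·S^(1/2) = (1.486/0.029) × 40.50 × 1.994^(2/3) × 0.0019^(1/2) = 143.3 ft³/s

143 ft³/s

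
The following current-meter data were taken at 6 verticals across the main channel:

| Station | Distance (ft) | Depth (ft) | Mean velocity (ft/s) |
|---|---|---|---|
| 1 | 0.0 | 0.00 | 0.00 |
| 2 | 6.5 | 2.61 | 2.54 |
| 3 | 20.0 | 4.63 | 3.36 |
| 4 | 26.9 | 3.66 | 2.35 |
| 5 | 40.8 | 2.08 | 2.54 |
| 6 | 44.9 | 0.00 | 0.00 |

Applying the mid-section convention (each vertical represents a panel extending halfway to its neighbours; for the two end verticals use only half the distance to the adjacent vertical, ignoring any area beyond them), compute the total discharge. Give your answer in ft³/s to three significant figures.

362 ft³/s

w_2 = (20.0 − 0.0)/2 = 10 ft; q_2 = 2.54 × 2.61 × 10 = 66.29 ft³/s
w_3 = (26.9 − 6.5)/2 = 10.2 ft; q_3 = 3.36 × 4.63 × 10.2 = 158.7 ft³/s
w_4 = (40.8 − 20.0)/2 = 10.4 ft; q_4 = 2.35 × 3.66 × 10.4 = 89.45 ft³/s
w_5 = (44.9 − 26.9)/2 = 9 ft; q_5 = 2.54 × 2.08 × 9 = 47.55 ft³/s
Stations 1, 6 contribute zero (depth or velocity is 0).
Q = Σ qᵢ = 362.0 ft³/s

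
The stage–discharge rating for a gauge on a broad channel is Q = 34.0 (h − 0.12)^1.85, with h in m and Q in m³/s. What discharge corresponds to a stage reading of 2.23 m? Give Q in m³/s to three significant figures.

135 m³/s

Q = 34.0 × (2.23 − 0.12)^1.85 = 34.0 × 2.11^1.85 = 135.3 m³/s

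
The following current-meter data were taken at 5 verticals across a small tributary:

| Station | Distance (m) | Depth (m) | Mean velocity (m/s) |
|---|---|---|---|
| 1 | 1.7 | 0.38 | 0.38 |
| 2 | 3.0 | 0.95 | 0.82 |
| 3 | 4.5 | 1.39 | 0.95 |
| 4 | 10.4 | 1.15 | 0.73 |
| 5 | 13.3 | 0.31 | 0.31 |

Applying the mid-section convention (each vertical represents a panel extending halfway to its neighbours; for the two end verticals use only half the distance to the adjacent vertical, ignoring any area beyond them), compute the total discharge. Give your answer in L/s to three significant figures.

w_1 = (3.0 − 1.7)/2 = 0.65 m; q_1 = 0.38 × 0.38 × 0.65 = 0.09386 m³/s
w_2 = (4.5 − 1.7)/2 = 1.4 m; q_2 = 0.82 × 0.95 × 1.4 = 1.091 m³/s
w_3 = (10.4 − 3.0)/2 = 3.7 m; q_3 = 0.95 × 1.39 × 3.7 = 4.886 m³/s
w_4 = (13.3 − 4.5)/2 = 4.4 m; q_4 = 0.73 × 1.15 × 4.4 = 3.694 m³/s
w_5 = (13.3 − 10.4)/2 = 1.45 m; q_5 = 0.31 × 0.31 × 1.45 = 0.1393 m³/s
Q = Σ qᵢ = 9.903 m³/s
= 9.903 × 1000 = 9903 L/s

9900 L/s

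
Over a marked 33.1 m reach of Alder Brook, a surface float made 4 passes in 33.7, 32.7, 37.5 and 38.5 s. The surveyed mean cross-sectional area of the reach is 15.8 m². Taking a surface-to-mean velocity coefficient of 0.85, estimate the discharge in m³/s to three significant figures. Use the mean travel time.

t̄ = (33.7 + 32.7 + 37.5 + 38.5) / 4 = 35.6 s
v_surface = L / t̄ = 33.1 / 35.6 = 0.9298 m/s
v_mean = 0.85 × 0.9298 = 0.7903 m/s
Q = A × v_mean = 15.8 × 0.7903 = 12.49 m³/s

12.5 m³/s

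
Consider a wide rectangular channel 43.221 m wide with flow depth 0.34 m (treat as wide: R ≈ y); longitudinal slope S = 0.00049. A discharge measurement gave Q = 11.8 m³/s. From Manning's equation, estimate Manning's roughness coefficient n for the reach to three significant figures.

0.0134

A = b·y = 43.221 × 0.34 = 14.70 m²
Wide channel: R ≈ y = 0.34 m
n = (1/Q)·A·R^(2/3)·S^(1/2) = (1/11.8) × 14.70 × 0.4871 × 0.02214 = 0.01343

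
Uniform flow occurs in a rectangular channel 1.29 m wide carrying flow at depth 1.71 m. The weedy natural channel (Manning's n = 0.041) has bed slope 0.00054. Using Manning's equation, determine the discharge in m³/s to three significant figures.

A = b·y = 1.29 × 1.71 = 2.206 m²
P = b + 2y = 1.29 + 2×1.71 = 4.710 m
R = A/P = 2.206/4.710 = 0.4683 m
Q = (1/n)·A·R^(2/3)·S^(1/2) = (1/0.041) × 2.206 × 0.4683^(2/3) × 0.00054^(1/2) = 0.7540 m³/s

0.754 m³/s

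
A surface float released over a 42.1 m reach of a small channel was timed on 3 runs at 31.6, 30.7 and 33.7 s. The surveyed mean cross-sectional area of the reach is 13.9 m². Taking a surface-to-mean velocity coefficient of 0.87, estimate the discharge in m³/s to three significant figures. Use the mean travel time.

15.9 m³/s

t̄ = (31.6 + 30.7 + 33.7) / 3 = 32 s
v_surface = L / t̄ = 42.1 / 32 = 1.316 m/s
v_mean = 0.87 × 1.316 = 1.145 m/s
Q = A × v_mean = 13.9 × 1.145 = 15.91 m³/s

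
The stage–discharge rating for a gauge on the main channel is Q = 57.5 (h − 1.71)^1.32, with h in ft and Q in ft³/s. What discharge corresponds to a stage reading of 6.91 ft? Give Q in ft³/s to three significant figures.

Q = 57.5 × (6.91 − 1.71)^1.32 = 57.5 × 5.2^1.32 = 506.7 ft³/s

507 ft³/s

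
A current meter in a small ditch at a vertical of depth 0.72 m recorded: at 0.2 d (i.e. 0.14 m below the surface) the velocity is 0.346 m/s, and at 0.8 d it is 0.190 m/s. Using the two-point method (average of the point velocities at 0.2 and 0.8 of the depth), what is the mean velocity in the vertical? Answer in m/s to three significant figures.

v̄ = (0.346 + 0.190) / 2 = 0.2680 m/s

0.268 m/s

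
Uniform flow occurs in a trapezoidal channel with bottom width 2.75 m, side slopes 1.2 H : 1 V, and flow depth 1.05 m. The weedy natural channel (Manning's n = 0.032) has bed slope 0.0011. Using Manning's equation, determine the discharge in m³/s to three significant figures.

3.43 m³/s

A = (b + z·y)·y = (2.75 + 1.2×1.05)×1.05 = 4.211 m²
P = b + 2y√(1+z²) = 2.75 + 2×1.05×√(1+1.2²) = 6.030 m
R = A/P = 4.211/6.030 = 0.6982 m
Q = (1/n)·A·R^(2/3)·S^(1/2) = (1/0.032) × 4.211 × 0.6982^(2/3) × 0.0011^(1/2) = 3.435 m³/s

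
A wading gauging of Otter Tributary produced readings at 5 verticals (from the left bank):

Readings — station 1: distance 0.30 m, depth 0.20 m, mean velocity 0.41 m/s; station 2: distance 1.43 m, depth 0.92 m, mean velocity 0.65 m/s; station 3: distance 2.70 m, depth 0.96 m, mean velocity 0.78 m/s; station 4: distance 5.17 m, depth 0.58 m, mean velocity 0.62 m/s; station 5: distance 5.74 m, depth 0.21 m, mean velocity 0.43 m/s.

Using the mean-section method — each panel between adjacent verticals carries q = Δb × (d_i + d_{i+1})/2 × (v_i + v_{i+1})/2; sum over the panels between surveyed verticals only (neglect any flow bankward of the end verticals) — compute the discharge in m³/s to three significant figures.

Panel 1-2: Δb = 1.13 m, d̄ = (0.20+0.92)/2 = 0.56, v̄ = (0.41+0.65)/2 = 0.53 → q = 1.13×0.56×0.53 = 0.3354 m³/s
Panel 2-3: Δb = 1.27 m, d̄ = (0.92+0.96)/2 = 0.94, v̄ = (0.65+0.78)/2 = 0.715 → q = 1.27×0.94×0.715 = 0.8536 m³/s
Panel 3-4: Δb = 2.47 m, d̄ = (0.96+0.58)/2 = 0.77, v̄ = (0.78+0.62)/2 = 0.7 → q = 2.47×0.77×0.7 = 1.331 m³/s
Panel 4-5: Δb = 0.57 m, d̄ = (0.58+0.21)/2 = 0.395, v̄ = (0.62+0.43)/2 = 0.525 → q = 0.57×0.395×0.525 = 0.1182 m³/s
Q = Σ q = 2.638 m³/s

2.64 m³/s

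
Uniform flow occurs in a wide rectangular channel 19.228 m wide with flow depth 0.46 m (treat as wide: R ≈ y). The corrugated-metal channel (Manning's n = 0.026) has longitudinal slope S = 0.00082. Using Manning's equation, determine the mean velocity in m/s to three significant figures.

A = b·y = 19.228 × 0.46 = 8.845 m²
Wide channel: R ≈ y = 0.46 m
Q = (1/n)·A·R^(2/3)·S^(1/2) = (1/0.026) × 8.845 × 0.4600^(2/3) × 0.00082^(1/2) = 5.805 m³/s
V = Q/A = 5.805/8.845 = 0.6563 m/s

0.656 m/s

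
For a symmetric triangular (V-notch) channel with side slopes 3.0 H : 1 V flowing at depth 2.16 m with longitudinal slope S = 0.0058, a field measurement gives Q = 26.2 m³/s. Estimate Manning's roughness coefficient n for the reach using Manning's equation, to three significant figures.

0.0413

A = z·y² = 3.0×2.16² = 14.00 m²
P = 2y√(1+z²) = 2×2.16×√(1+3.0²) = 13.66 m
R = A/P = 14.00/13.66 = 1.025 m
n = (1/Q)·A·R^(2/3)·S^(1/2) = (1/26.2) × 14.00 × 1.016 × 0.07616 = 0.04135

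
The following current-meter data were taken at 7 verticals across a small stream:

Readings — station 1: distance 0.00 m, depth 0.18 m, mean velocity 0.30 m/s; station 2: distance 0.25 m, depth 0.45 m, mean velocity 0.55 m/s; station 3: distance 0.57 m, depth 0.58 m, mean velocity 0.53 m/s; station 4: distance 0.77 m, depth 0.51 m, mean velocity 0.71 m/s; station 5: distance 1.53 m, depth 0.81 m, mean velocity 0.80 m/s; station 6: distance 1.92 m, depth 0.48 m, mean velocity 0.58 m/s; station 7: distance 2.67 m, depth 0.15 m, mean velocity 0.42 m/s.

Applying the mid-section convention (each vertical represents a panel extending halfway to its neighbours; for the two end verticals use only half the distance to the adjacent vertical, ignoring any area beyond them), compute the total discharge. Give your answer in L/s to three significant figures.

w_1 = (0.25 − 0.00)/2 = 0.125 m; q_1 = 0.30 × 0.18 × 0.125 = 0.006750 m³/s
w_2 = (0.57 − 0.00)/2 = 0.285 m; q_2 = 0.55 × 0.45 × 0.285 = 0.07054 m³/s
w_3 = (0.77 − 0.25)/2 = 0.26 m; q_3 = 0.53 × 0.58 × 0.26 = 0.07992 m³/s
w_4 = (1.53 − 0.57)/2 = 0.48 m; q_4 = 0.71 × 0.51 × 0.48 = 0.1738 m³/s
w_5 = (1.92 − 0.77)/2 = 0.575 m; q_5 = 0.80 × 0.81 × 0.575 = 0.3726 m³/s
w_6 = (2.67 − 1.53)/2 = 0.57 m; q_6 = 0.58 × 0.48 × 0.57 = 0.1587 m³/s
w_7 = (2.67 − 1.92)/2 = 0.375 m; q_7 = 0.42 × 0.15 × 0.375 = 0.02363 m³/s
Q = Σ qᵢ = 0.8859 m³/s
= 0.8859 × 1000 = 885.9 L/s

886 L/s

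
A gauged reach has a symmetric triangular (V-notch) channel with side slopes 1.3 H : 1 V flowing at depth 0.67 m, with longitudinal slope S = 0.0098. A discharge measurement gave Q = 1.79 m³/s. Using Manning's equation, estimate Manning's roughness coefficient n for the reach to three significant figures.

0.0133

A = z·y² = 1.3×0.67² = 0.5836 m²
P = 2y√(1+z²) = 2×0.67×√(1+1.3²) = 2.198 m
R = A/P = 0.5836/2.198 = 0.2655 m
n = (1/Q)·A·R^(2/3)·S^(1/2) = (1/1.79) × 0.5836 × 0.4131 × 0.09899 = 0.01333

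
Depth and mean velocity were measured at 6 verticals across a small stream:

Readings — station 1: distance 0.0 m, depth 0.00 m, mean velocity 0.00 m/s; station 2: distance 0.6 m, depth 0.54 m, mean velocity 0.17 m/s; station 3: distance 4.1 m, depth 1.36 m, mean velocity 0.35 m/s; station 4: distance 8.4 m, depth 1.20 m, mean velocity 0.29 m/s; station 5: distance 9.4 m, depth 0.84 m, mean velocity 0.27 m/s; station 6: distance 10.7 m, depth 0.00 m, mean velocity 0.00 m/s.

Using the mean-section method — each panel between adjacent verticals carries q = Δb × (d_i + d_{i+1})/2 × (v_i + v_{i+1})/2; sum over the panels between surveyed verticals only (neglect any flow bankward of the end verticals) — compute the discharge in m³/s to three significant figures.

Panel 1-2: Δb = 0.6 m, d̄ = (0.00+0.54)/2 = 0.27, v̄ = (0.00+0.17)/2 = 0.085 → q = 0.6×0.27×0.085 = 0.01377 m³/s
Panel 2-3: Δb = 3.5 m, d̄ = (0.54+1.36)/2 = 0.95, v̄ = (0.17+0.35)/2 = 0.26 → q = 3.5×0.95×0.26 = 0.8645 m³/s
Panel 3-4: Δb = 4.3 m, d̄ = (1.36+1.20)/2 = 1.28, v̄ = (0.35+0.29)/2 = 0.32 → q = 4.3×1.28×0.32 = 1.761 m³/s
Panel 4-5: Δb = 1 m, d̄ = (1.20+0.84)/2 = 1.02, v̄ = (0.29+0.27)/2 = 0.28 → q = 1×1.02×0.28 = 0.2856 m³/s
Panel 5-6: Δb = 1.3 m, d̄ = (0.84+0.00)/2 = 0.42, v̄ = (0.27+0.00)/2 = 0.135 → q = 1.3×0.42×0.135 = 0.07371 m³/s
Q = Σ q = 2.999 m³/s

3.00 m³/s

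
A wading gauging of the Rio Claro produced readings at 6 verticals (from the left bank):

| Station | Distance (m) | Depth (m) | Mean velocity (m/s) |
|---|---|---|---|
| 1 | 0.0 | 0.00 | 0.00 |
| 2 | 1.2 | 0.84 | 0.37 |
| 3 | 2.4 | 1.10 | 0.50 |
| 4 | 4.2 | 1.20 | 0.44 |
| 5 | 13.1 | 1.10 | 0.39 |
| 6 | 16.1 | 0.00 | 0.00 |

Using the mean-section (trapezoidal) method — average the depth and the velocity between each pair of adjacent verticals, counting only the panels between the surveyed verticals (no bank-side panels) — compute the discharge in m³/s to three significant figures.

6.14 m³/s

Panel 1-2: Δb = 1.2 m, d̄ = (0.00+0.84)/2 = 0.42, v̄ = (0.00+0.37)/2 = 0.185 → q = 1.2×0.42×0.185 = 0.09324 m³/s
Panel 2-3: Δb = 1.2 m, d̄ = (0.84+1.10)/2 = 0.97, v̄ = (0.37+0.50)/2 = 0.435 → q = 1.2×0.97×0.435 = 0.5063 m³/s
Panel 3-4: Δb = 1.8 m, d̄ = (1.10+1.20)/2 = 1.15, v̄ = (0.50+0.44)/2 = 0.47 → q = 1.8×1.15×0.47 = 0.9729 m³/s
Panel 4-5: Δb = 8.9 m, d̄ = (1.20+1.10)/2 = 1.15, v̄ = (0.44+0.39)/2 = 0.415 → q = 8.9×1.15×0.415 = 4.248 m³/s
Panel 5-6: Δb = 3 m, d̄ = (1.10+0.00)/2 = 0.55, v̄ = (0.39+0.00)/2 = 0.195 → q = 3×0.55×0.195 = 0.3218 m³/s
Q = Σ q = 6.142 m³/s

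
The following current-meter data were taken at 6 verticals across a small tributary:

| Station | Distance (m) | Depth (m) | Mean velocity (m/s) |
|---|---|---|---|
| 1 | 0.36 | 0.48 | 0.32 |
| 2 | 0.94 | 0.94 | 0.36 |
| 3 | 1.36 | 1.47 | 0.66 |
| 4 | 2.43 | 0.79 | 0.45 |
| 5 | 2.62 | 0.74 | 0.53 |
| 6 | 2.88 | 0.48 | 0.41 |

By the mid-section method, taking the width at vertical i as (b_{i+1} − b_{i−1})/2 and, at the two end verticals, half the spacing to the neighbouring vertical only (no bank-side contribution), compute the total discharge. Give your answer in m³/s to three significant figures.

w_1 = (0.94 − 0.36)/2 = 0.29 m; q_1 = 0.32 × 0.48 × 0.29 = 0.04454 m³/s
w_2 = (1.36 − 0.36)/2 = 0.5 m; q_2 = 0.36 × 0.94 × 0.5 = 0.1692 m³/s
w_3 = (2.43 − 0.94)/2 = 0.745 m; q_3 = 0.66 × 1.47 × 0.745 = 0.7228 m³/s
w_4 = (2.62 − 1.36)/2 = 0.63 m; q_4 = 0.45 × 0.79 × 0.63 = 0.2240 m³/s
w_5 = (2.88 − 2.43)/2 = 0.225 m; q_5 = 0.53 × 0.74 × 0.225 = 0.08825 m³/s
w_6 = (2.88 − 2.62)/2 = 0.13 m; q_6 = 0.41 × 0.48 × 0.13 = 0.02558 m³/s
Q = Σ qᵢ = 1.274 m³/s

1.27 m³/s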